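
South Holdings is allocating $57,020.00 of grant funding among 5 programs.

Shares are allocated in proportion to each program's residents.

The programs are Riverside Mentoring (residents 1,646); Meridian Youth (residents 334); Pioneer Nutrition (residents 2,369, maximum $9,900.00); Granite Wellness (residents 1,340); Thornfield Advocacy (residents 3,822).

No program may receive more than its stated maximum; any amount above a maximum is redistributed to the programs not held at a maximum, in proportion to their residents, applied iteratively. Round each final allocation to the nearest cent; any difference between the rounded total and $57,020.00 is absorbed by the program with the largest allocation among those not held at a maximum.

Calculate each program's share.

Riverside Mentoring: $10,859.64; Meridian Youth: $2,203.60; Pioneer Nutrition: $9,900.00; Granite Wellness: $8,840.77; Thornfield Advocacy: $25,215.99

Combined residents = 9,511.
Proportional shares (ignoring caps): Riverside Mentoring 9,868.0391; Meridian Youth 2,002.3846; Pioneer Nutrition 14,202.5423; Granite Wellness 8,033.5191; Thornfield Advocacy 22,913.5149.
Capped: Pioneer Nutrition ($9,900.00); residual $47,120.00 reallocated over remaining residents 7,142.
Redistributed shares: Riverside Mentoring 10,859.6360 → $10,859.64; Meridian Youth 2,203.5956 → $2,203.60; Granite Wellness 8,840.7729 → $8,840.77; Thornfield Advocacy 25,215.9955 → $25,216.00.
Rounding difference −$0.01 applied to Thornfield Advocacy → $25,215.99.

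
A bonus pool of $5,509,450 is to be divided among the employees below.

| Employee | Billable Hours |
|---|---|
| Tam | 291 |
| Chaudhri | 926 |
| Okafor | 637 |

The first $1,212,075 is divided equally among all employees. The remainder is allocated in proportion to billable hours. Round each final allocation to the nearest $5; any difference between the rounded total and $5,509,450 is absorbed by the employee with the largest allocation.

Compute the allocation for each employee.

Tam: $1,078,530 | Chaudhri: $2,550,395 | Okafor: $1,880,525

Equal tier: $1,212,075 ÷ 3 = $404,025 apiece.
Remainder $4,297,375 by billable hours (total 1,854): Tam 674,507.08 → $674,505; Chaudhri 2,146,369.61 → $2,146,370; Okafor 1,476,498.31 → $1,476,500.
Totals: Tam $404,025 + $674,505 = $1,078,530; Chaudhri $404,025 + $2,146,370 = $2,550,395; Okafor $404,025 + $1,476,500 = $1,880,525.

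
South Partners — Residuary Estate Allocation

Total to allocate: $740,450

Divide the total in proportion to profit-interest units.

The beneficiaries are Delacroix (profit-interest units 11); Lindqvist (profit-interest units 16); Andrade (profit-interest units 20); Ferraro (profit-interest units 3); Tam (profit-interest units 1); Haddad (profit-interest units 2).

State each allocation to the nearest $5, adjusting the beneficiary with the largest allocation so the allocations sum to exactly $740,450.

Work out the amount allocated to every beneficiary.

Delacroix: $153,680 · Lindqvist: $223,530 · Andrade: $279,420 · Ferraro: $41,910 · Tam: $13,970 · Haddad: $27,940

Combined profit-interest units = 53.
Pro-rata amounts: Delacroix 11/53 × $740,450 = 153,678.30; Lindqvist 16/53 × $740,450 = 223,532.08; Andrade 20/53 × $740,450 = 279,415.09; Ferraro 3/53 × $740,450 = 41,912.26; Tam 1/53 × $740,450 = 13,970.75; Haddad 2/53 × $740,450 = 27,941.51.
At nearest $5: Delacroix $153,680; Lindqvist $223,530; Andrade $279,415; Ferraro $41,910; Tam $13,970; Haddad $27,940. Sum = $740,445.
Difference $740,450 − $740,445 = +$5 applied to largest allocation (Andrade): Andrade becomes $279,420.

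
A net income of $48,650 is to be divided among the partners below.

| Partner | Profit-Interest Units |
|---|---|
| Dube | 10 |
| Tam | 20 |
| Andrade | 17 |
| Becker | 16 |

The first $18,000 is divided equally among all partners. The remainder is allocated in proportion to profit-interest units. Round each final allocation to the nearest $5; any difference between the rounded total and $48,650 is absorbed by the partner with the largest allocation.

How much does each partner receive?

Dube: $9,365 · Tam: $14,230 · Andrade: $12,770 · Becker: $12,285

$18,000 shared equally gives $4,500 per partner.
Remainder $30,650 by profit-interest units (total 63): Dube 4,865.08 → $4,865; Tam 9,730.16 → $9,730; Andrade 8,270.63 → $8,270; Becker 7,784.13 → $7,785.
Totals: Dube $4,500 + $4,865 = $9,365; Tam $4,500 + $9,730 = $14,230; Andrade $4,500 + $8,270 = $12,770; Becker $4,500 + $7,785 = $12,285.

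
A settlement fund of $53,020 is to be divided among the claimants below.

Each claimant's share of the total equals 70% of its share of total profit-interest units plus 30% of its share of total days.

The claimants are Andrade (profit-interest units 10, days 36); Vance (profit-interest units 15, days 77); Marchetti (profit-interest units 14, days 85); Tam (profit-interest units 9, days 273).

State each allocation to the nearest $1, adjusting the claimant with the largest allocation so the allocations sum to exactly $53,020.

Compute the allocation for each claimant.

Andrade: $8,948 · Vance: $14,198 · Marchetti: $13,695 · Tam: $16,179

Profit-interest units total 48; days total 471.
Combined weights (70% profit-interest units + 30% days): Andrade 0.1688; Vance 0.2678; Marchetti 0.2583; Tam 0.3051.
Pro-rata amounts: Andrade 8,947.83; Vance 14,198.47; Marchetti 13,695.43; Tam 16,178.28.
At nearest $1: Andrade $8,948; Vance $14,198; Marchetti $13,695; Tam $16,178. Sum = $53,019.
Difference $53,020 − $53,019 = +$1 applied to largest allocation (Tam): Tam becomes $16,179.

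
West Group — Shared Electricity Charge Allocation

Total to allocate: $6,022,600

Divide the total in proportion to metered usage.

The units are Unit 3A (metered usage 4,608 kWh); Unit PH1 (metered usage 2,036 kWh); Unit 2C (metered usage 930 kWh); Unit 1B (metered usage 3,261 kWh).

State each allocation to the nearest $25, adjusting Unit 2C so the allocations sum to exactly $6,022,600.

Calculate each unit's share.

Total metered usage = 10,835.
Proportional shares: Unit 3A 4,608/10,835 × $6,022,600 = 2,561,342.02; Unit PH1 2,036/10,835 × $6,022,600 = 1,131,704.07; Unit 2C 930/10,835 × $6,022,600 = 516,937.52; Unit 1B 3,261/10,835 × $6,022,600 = 1,812,616.39.
At nearest $25: Unit 3A $2,561,350; Unit PH1 $1,131,700; Unit 2C $516,950; Unit 1B $1,812,625. Sum = $6,022,625.
Difference $6,022,600 − $6,022,625 = −$25 applied to Unit 2C: Unit 2C becomes $516,925.

Unit 3A: $2,561,350 · Unit PH1: $1,131,700 · Unit 2C: $516,925 · Unit 1B: $1,812,625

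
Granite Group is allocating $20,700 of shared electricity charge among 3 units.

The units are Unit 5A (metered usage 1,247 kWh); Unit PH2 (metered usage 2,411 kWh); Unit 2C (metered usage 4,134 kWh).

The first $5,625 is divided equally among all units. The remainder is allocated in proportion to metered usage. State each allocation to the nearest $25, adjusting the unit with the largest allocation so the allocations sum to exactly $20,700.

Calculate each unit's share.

$5,625 shared equally gives $1,875 per unit.
Remainder $15,075 by metered usage (total 7,792): Unit 5A 2,412.54 → $2,425; Unit PH2 4,664.51 → $4,675; Unit 2C 7,997.95 → $8,000.
Rounding difference −$25 on remainder applied to Unit 2C.
Totals: Unit 5A $1,875 + $2,425 = $4,300; Unit PH2 $1,875 + $4,675 = $6,550; Unit 2C $1,875 + $7,975 = $9,850.

Unit 5A: $4,300 · Unit PH2: $6,550 · Unit 2C: $9,850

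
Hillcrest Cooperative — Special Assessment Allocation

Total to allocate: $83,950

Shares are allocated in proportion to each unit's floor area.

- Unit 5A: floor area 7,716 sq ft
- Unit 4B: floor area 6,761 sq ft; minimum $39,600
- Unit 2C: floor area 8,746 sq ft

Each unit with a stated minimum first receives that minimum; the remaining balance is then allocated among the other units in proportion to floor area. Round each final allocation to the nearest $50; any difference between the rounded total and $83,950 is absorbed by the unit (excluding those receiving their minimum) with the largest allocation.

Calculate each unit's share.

Unit 5A: $20,800 · Unit 4B: $39,600 · Unit 2C: $23,550

Guaranteed amounts: Unit 4B $39,600. Remaining pool $44,350.
Remaining pool split over remaining floor area 16,462: Unit 5A 20,787.55 → $20,800; Unit 2C 23,562.45 → $23,550.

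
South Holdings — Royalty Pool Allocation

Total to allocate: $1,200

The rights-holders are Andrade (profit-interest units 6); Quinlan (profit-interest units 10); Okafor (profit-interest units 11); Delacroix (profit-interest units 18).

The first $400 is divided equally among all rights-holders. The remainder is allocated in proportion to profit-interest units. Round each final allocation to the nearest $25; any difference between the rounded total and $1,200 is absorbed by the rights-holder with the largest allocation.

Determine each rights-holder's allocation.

$400 shared equally gives $100 per rights-holder.
Remainder $800 by profit-interest units (total 45): Andrade 106.67 → $100; Quinlan 177.78 → $175; Okafor 195.56 → $200; Delacroix 320.00 → $325.
Totals: Andrade $100 + $100 = $200; Quinlan $100 + $175 = $275; Okafor $100 + $200 = $300; Delacroix $100 + $325 = $425.

Andrade: $200; Quinlan: $275; Okafor: $300; Delacroix: $425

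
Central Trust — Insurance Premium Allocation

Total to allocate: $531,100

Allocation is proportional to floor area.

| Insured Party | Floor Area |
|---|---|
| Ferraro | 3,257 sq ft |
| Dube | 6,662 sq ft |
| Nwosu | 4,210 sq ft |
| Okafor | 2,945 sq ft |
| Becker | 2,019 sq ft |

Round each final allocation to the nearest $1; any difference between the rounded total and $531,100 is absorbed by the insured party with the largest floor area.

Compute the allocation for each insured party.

Ferraro: $90,598 | Dube: $185,314 | Nwosu: $117,107 | Okafor: $81,920 | Becker: $56,161

Floor area total: 19,093.
Pro-rata amounts: Ferraro 3,257/19,093 × $531,100 = 90,598.27; Dube 6,662/19,093 × $531,100 = 185,313.37; Nwosu 4,210/19,093 × $531,100 = 117,107.37; Okafor 2,945/19,093 × $531,100 = 81,919.53; Becker 2,019/19,093 × $531,100 = 56,161.47.
Rounded to nearest $1: Ferraro $90,598; Dube $185,313; Nwosu $117,107; Okafor $81,920; Becker $56,161. Sum = $531,099.
Difference $531,100 − $531,099 = +$1 applied to largest floor area (Dube): Dube becomes $185,314.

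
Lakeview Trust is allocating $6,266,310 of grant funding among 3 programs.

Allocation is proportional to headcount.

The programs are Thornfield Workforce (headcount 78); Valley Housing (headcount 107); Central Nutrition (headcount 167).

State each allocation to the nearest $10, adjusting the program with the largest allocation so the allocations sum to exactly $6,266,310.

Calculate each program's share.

Thornfield Workforce: $1,388,560; Valley Housing: $1,904,820; Central Nutrition: $2,972,930

Sum of headcount: 352.
Raw shares: Thornfield Workforce 78/352 × $6,266,310 = 1,388,557.33; Valley Housing 107/352 × $6,266,310 = 1,904,815.82; Central Nutrition 167/352 × $6,266,310 = 2,972,936.85.
At nearest $10: Thornfield Workforce $1,388,560; Valley Housing $1,904,820; Central Nutrition $2,972,940. Sum = $6,266,320.
Difference $6,266,310 − $6,266,320 = −$10 applied to largest allocation (Central Nutrition): Central Nutrition becomes $2,972,930.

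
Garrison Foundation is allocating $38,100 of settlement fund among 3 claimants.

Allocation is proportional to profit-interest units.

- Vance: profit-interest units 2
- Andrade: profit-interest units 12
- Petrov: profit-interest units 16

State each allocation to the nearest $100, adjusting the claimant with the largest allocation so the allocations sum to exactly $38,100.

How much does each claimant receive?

Vance: $2,500 | Andrade: $15,200 | Petrov: $20,400

Total profit-interest units = 30.
Unrounded shares: Vance 2/30 × $38,100 = 2,540.00; Andrade 12/30 × $38,100 = 15,240.00; Petrov 16/30 × $38,100 = 20,320.00.
At nearest $100: Vance $2,500; Andrade $15,200; Petrov $20,300. Sum = $38,000.
Difference $38,100 − $38,000 = +$100 applied to largest allocation (Petrov): Petrov becomes $20,400.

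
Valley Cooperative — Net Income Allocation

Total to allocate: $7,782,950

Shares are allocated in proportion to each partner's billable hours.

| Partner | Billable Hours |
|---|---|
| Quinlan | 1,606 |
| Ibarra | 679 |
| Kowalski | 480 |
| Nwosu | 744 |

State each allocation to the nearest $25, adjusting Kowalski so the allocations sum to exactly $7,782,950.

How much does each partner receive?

Quinlan: $3,562,100 · Ibarra: $1,506,025 · Kowalski: $1,064,625 · Nwosu: $1,650,200

Total billable hours = 3,509.
Raw shares: Quinlan 1,606/3,509 × $7,782,950 = 3,562,102.51; Ibarra 679/3,509 × $7,782,950 = 1,506,019.68; Kowalski 480/3,509 × $7,782,950 = 1,064,638.36; Nwosu 744/3,509 × $7,782,950 = 1,650,189.46.
After rounding ($25): Quinlan $3,562,100; Ibarra $1,506,025; Kowalski $1,064,650; Nwosu $1,650,200. Sum = $7,782,975.
Difference $7,782,950 − $7,782,975 = −$25 applied to Kowalski: Kowalski becomes $1,064,625.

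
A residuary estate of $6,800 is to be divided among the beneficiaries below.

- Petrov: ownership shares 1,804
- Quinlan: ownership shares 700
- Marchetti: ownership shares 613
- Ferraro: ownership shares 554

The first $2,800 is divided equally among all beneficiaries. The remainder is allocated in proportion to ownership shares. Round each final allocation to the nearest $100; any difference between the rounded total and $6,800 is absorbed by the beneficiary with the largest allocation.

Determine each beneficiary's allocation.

Petrov: $2,600 · Quinlan: $1,500 · Marchetti: $1,400 · Ferraro: $1,300

First tranche $2,800 split equally: $700 each.
Remainder $4,000 by ownership shares (total 3,671): Petrov 1,965.68 → $2,000; Quinlan 762.73 → $800; Marchetti 667.94 → $700; Ferraro 603.65 → $600.
Rounding difference −$100 on remainder applied to Petrov.
Totals: Petrov $700 + $1,900 = $2,600; Quinlan $700 + $800 = $1,500; Marchetti $700 + $700 = $1,400; Ferraro $700 + $600 = $1,300.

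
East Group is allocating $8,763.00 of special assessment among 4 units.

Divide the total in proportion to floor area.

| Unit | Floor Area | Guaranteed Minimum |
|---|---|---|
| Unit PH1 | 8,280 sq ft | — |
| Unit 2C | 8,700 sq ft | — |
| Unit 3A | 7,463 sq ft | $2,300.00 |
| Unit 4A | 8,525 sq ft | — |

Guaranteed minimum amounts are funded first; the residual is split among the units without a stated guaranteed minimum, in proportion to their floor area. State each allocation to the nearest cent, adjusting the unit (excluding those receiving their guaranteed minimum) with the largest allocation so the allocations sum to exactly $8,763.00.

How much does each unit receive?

Unit PH1: $2,098.16 | Unit 2C: $2,204.59 | Unit 3A: $2,300.00 | Unit 4A: $2,160.25

Minimums first: Unit 3A $2,300.00. Residual $6,463.00.
Residual split over remaining floor area 25,505: Unit PH1 2,098.1627 → $2,098.16; Unit 2C 2,204.5913 → $2,204.59; Unit 4A 2,160.2460 → $2,160.25.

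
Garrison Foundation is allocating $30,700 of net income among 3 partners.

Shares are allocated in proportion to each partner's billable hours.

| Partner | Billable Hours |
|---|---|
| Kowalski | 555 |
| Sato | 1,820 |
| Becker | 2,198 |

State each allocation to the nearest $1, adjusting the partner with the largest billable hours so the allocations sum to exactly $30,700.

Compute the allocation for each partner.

Combined billable hours = 555 + 1,820 + 2,198 = 4,573.
Unrounded shares: Kowalski 3,725.89; Sato 12,218.24; Becker 14,755.87.
After rounding ($1): Kowalski $3,726; Sato $12,218; Becker $14,756. Sum = $30,700.
Rounded total matches; no reconciliation needed.

Kowalski: $3,726; Sato: $12,218; Becker: $14,756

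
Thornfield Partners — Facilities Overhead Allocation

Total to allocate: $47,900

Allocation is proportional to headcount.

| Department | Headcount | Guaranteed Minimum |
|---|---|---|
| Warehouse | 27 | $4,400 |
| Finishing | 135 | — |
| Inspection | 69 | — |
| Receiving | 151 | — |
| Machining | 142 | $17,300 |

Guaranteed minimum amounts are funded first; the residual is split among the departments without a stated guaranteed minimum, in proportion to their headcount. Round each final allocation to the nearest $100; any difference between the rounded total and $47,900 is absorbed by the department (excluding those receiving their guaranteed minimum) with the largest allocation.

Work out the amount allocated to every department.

Minimums first: Warehouse $4,400; Machining $17,300. Residual $26,200.
Residual split over remaining headcount 355: Finishing 9,963.38 → $10,000; Inspection 5,092.39 → $5,100; Receiving 11,144.23 → $11,100.

Warehouse: $4,400 · Finishing: $10,000 · Inspection: $5,100 · Receiving: $11,100 · Machining: $17,300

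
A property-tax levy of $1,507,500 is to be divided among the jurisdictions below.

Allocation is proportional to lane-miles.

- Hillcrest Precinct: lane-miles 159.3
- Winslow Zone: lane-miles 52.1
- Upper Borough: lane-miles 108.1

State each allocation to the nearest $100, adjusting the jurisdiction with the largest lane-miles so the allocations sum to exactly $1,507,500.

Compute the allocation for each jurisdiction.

Total lane-miles = 319.5.
Raw shares: Hillcrest Precinct 159.3/319.5 × $1,507,500 = 751,626.76; Winslow Zone 52.1/319.5 × $1,507,500 = 245,823.94; Upper Borough 108.1/319.5 × $1,507,500 = 510,049.30.
At nearest $100: Hillcrest Precinct $751,600; Winslow Zone $245,800; Upper Borough $510,000. Sum = $1,507,400.
Difference $1,507,500 − $1,507,400 = +$100 applied to largest lane-miles (Hillcrest Precinct): Hillcrest Precinct becomes $751,700.

Hillcrest Precinct: $751,700 | Winslow Zone: $245,800 | Upper Borough: $510,000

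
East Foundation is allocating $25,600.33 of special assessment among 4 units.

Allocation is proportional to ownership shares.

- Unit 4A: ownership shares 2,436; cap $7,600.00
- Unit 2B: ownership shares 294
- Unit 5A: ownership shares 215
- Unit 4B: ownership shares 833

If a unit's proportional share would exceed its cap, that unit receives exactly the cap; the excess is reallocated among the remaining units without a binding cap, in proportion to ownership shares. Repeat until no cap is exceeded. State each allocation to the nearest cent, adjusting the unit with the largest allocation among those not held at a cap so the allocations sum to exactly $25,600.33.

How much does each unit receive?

Unit 4A: $7,600.00 · Unit 2B: $3,943.44 · Unit 5A: $2,883.81 · Unit 4B: $11,173.08

Combined ownership shares = 3,778.
Pro-rata shares before constraints: Unit 4A 16,506.7242; Unit 2B 1,992.1908; Unit 5A 1,456.8743; Unit 4B 5,644.5407.
Cap binds for Unit 4A ($7,600.00); remaining pool $18,000.33 reallocated over remaining ownership shares 1,342.
Shares after redistribution: Unit 2B 3,943.4404 → $3,943.44; Unit 5A 2,883.8085 → $2,883.81; Unit 4B 11,173.0811 → $11,173.08.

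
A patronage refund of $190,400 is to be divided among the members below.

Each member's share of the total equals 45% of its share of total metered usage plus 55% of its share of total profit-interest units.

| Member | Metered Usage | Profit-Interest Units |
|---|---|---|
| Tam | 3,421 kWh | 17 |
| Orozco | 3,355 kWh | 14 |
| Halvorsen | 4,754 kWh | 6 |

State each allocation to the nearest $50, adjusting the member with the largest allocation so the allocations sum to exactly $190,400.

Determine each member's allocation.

Totals — metered usage 11,530, profit-interest units 37.
Blended shares (45% metered usage + 55% profit-interest units): Tam 0.3862; Orozco 0.3390; Halvorsen 0.2747.
Proportional shares: Tam 73,536.21; Orozco 64,554.95; Halvorsen 52,308.83.
Rounded to nearest $50: Tam $73,550; Orozco $64,550; Halvorsen $52,300. Sum = $190,400.
Sum already equals the total — no adjustment.

Tam: $73,550; Orozco: $64,550; Halvorsen: $52,300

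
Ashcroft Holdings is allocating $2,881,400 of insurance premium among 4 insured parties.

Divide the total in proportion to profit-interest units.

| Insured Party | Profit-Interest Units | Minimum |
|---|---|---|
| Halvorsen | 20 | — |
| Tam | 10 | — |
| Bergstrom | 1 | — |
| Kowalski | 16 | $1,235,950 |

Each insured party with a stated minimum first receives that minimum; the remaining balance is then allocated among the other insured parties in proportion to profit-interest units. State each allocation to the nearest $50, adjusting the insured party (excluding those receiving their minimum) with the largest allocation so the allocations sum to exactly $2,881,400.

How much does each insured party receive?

Guaranteed amounts: Kowalski $1,235,950. Balance $1,645,450.
Balance split over remaining profit-interest units 31: Halvorsen 1,061,580.65 → $1,061,600; Tam 530,790.32 → $530,800; Bergstrom 53,079.03 → $53,100.
Rounding difference −$50 applied to Halvorsen → $1,061,550.

Halvorsen: $1,061,550 | Tam: $530,800 | Bergstrom: $53,100 | Kowalski: $1,235,950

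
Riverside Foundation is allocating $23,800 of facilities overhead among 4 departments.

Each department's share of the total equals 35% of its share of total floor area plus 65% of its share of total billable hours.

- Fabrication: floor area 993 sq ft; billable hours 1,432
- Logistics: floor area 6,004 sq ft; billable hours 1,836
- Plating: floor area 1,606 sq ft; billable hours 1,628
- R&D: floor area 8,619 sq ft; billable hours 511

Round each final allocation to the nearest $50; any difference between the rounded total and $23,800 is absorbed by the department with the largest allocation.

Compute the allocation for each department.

Fabrication: $4,600 | Logistics: $8,100 | Plating: $5,450 | R&D: $5,650

Floor area total 17,222; billable hours total 5,407.
Composite weights (35% floor area + 65% billable hours): Fabrication 0.1923; Logistics 0.3427; Plating 0.2283; R&D 0.2366.
Unrounded shares: Fabrication 4,577.40; Logistics 8,157.03; Plating 5,434.68; R&D 5,630.89.
Rounded to nearest $50: Fabrication $4,600; Logistics $8,150; Plating $5,450; R&D $5,650. Sum = $23,850.
Difference $23,800 − $23,850 = −$50 applied to largest allocation (Logistics): Logistics becomes $8,100.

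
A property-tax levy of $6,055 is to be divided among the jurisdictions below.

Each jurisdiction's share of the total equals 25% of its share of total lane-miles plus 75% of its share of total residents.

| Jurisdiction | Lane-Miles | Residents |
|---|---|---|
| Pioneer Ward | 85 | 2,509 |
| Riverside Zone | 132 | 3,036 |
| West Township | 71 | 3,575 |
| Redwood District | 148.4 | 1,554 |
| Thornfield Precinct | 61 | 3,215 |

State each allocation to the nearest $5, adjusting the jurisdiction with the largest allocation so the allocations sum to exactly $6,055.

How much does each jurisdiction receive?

Totals — lane-miles 497.4, residents 13,889.
Blended shares (25% lane-miles + 75% residents): Pioneer Ward 0.1782; Riverside Zone 0.2303; West Township 0.2287; Redwood District 0.1585; Thornfield Precinct 0.2043.
Unrounded shares: Pioneer Ward 1,079.04; Riverside Zone 1,394.39; West Township 1,384.98; Redwood District 959.74; Thornfield Precinct 1,236.84.
After rounding ($5): Pioneer Ward $1,080; Riverside Zone $1,395; West Township $1,385; Redwood District $960; Thornfield Precinct $1,235. Sum = $6,055.
Rounded total matches; no reconciliation needed.

Pioneer Ward: $1,080 · Riverside Zone: $1,395 · West Township: $1,385 · Redwood District: $960 · Thornfield Precinct: $1,235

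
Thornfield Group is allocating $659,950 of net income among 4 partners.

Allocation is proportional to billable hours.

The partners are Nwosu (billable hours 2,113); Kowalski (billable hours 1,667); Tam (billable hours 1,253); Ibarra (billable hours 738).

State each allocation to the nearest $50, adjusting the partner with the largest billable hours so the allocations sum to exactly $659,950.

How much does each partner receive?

Nwosu: $241,600 · Kowalski: $190,650 · Tam: $143,300 · Ibarra: $84,400

Sum of billable hours: 5,771.
Unrounded shares: Nwosu 2,113/5,771 × $659,950 = 241,634.79; Kowalski 1,667/5,771 × $659,950 = 190,631.89; Tam 1,253/5,771 × $659,950 = 143,288.40; Ibarra 738/5,771 × $659,950 = 84,394.92.
After rounding ($50): Nwosu $241,650; Kowalski $190,650; Tam $143,300; Ibarra $84,400. Sum = $660,000.
Difference $659,950 − $660,000 = −$50 applied to largest billable hours (Nwosu): Nwosu becomes $241,600.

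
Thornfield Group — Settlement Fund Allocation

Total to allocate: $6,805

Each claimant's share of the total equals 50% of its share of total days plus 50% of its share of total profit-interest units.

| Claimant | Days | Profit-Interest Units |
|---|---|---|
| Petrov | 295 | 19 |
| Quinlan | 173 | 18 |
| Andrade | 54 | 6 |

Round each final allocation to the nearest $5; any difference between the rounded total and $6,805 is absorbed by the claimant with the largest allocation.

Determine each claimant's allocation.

Totals — days 522, profit-interest units 43.
Combined weights (50% days + 50% profit-interest units): Petrov 0.5035; Quinlan 0.3750; Andrade 0.1215.
Proportional shares: Petrov 3,426.30; Quinlan 2,551.95; Andrade 826.75.
Rounded to nearest $5: Petrov $3,425; Quinlan $2,550; Andrade $825. Sum = $6,800.
Difference $6,805 − $6,800 = +$5 applied to largest allocation (Petrov): Petrov becomes $3,430.

Petrov: $3,430 · Quinlan: $2,550 · Andrade: $825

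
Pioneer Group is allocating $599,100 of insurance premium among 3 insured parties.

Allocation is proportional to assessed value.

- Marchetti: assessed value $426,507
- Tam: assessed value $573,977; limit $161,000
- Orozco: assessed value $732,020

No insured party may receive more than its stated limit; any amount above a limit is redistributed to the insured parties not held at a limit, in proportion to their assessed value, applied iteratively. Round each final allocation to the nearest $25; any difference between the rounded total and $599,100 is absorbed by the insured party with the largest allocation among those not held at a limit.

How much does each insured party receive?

Assessed value total: 1,732,504.
Unconstrained shares: Marchetti 147,486.15; Tam 198,481.29; Orozco 253,132.57.
Capped: Tam ($161,000); remaining pool $438,100 reallocated over remaining assessed value 1,158,527.
Redistributed shares: Marchetti 161,284.73 → $161,275; Orozco 276,815.27 → $276,825.

Marchetti: $161,275; Tam: $161,000; Orozco: $276,825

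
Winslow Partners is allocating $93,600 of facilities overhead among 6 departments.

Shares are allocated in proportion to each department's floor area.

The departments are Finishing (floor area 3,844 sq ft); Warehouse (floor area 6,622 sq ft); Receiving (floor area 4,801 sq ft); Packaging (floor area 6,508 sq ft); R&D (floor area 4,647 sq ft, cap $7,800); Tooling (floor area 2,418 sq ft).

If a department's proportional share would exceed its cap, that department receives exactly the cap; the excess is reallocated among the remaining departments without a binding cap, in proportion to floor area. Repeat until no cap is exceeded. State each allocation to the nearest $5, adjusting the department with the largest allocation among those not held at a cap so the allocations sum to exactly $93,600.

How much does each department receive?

Combined floor area = 28,840.
Pro-rata shares before constraints: Finishing 12,475.67; Warehouse 21,491.65; Receiving 15,581.61; Packaging 21,121.66; R&D 15,081.80; Tooling 7,847.60.
Held at cap: R&D ($7,800); residual $85,800 reallocated over remaining floor area 24,193.
Shares after redistribution: Finishing 13,632.67 → $13,635; Warehouse 23,484.79 → $23,485; Receiving 17,026.65 → $17,025; Packaging 23,080.49 → $23,080; Tooling 8,575.39 → $8,575.

Finishing: $13,635 · Warehouse: $23,485 · Receiving: $17,025 · Packaging: $23,080 · R&D: $7,800 · Tooling: $8,575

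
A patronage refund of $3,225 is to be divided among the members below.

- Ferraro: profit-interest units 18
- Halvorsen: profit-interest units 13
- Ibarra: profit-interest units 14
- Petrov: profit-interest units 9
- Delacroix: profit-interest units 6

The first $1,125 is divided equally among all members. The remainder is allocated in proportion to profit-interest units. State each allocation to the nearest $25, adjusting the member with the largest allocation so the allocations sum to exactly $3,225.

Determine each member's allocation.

Ferraro: $850 · Halvorsen: $675 · Ibarra: $725 · Petrov: $550 · Delacroix: $425

First tranche $1,125 split equally: $225 each.
Remainder $2,100 by profit-interest units (total 60): Ferraro 630.00 → $625; Halvorsen 455.00 → $450; Ibarra 490.00 → $500; Petrov 315.00 → $325; Delacroix 210.00 → $200.
Totals: Ferraro $225 + $625 = $850; Halvorsen $225 + $450 = $675; Ibarra $225 + $500 = $725; Petrov $225 + $325 = $550; Delacroix $225 + $200 = $425.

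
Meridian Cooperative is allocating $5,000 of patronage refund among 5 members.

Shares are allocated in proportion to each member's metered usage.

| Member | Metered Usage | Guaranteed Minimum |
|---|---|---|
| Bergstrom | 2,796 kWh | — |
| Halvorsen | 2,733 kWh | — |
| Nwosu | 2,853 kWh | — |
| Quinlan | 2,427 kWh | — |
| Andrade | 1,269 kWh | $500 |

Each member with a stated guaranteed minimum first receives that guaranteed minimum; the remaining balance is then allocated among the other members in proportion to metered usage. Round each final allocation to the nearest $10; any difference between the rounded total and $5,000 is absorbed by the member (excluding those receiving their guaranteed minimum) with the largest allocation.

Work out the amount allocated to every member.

Bergstrom: $1,160 | Halvorsen: $1,140 | Nwosu: $1,190 | Quinlan: $1,010 | Andrade: $500

Minimums first: Andrade $500. Remaining pool $4,500.
Remaining pool split over remaining metered usage 10,809: Bergstrom 1,164.03 → $1,160; Halvorsen 1,137.80 → $1,140; Nwosu 1,187.76 → $1,190; Quinlan 1,010.41 → $1,010.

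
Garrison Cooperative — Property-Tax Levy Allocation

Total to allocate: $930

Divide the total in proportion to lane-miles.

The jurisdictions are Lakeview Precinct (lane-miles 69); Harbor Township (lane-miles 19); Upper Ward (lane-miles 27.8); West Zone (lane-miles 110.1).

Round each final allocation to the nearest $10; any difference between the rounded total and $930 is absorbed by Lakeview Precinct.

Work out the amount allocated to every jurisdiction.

Total lane-miles = 225.9.
Pro-rata amounts: Lakeview Precinct 69/225.9 × $930 = 284.06; Harbor Township 19/225.9 × $930 = 78.22; Upper Ward 27.8/225.9 × $930 = 114.45; West Zone 110.1/225.9 × $930 = 453.27.
Rounded to nearest $10: Lakeview Precinct $280; Harbor Township $80; Upper Ward $110; West Zone $450. Sum = $920.
Difference $930 − $920 = +$10 applied to Lakeview Precinct: Lakeview Precinct becomes $290.

Lakeview Precinct: $290 | Harbor Township: $80 | Upper Ward: $110 | West Zone: $450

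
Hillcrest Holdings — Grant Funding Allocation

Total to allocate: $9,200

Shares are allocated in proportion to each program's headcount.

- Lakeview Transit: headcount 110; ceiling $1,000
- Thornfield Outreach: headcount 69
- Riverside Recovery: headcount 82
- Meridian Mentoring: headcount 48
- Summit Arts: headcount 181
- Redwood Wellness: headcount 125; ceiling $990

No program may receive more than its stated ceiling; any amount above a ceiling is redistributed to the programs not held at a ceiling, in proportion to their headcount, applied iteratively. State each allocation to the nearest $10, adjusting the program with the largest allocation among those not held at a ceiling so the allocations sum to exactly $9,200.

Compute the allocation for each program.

Combined headcount = 615.
Pro-rata shares before constraints: Lakeview Transit 1,645.53; Thornfield Outreach 1,032.20; Riverside Recovery 1,226.67; Meridian Mentoring 718.05; Summit Arts 2,707.64; Redwood Wellness 1,869.92.
Capped: Lakeview Transit ($1,000), Redwood Wellness ($990); remaining pool $7,210 reallocated over remaining headcount 380.
Shares after redistribution: Thornfield Outreach 1,309.18 → $1,310; Riverside Recovery 1,555.84 → $1,560; Meridian Mentoring 910.74 → $910; Summit Arts 3,434.24 → $3,430.

Lakeview Transit: $1,000; Thornfield Outreach: $1,310; Riverside Recovery: $1,560; Meridian Mentoring: $910; Summit Arts: $3,430; Redwood Wellness: $990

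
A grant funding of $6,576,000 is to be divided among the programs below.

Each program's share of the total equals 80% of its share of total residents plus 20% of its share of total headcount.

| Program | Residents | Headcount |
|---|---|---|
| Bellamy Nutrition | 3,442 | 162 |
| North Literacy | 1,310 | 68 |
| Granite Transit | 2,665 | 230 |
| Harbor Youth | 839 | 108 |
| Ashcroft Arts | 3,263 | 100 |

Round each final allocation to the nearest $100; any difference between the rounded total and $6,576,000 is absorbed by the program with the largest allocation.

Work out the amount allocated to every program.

Totals — residents 11,519, headcount 668.
Combined weights (80% residents + 20% headcount): Bellamy Nutrition 0.2876; North Literacy 0.1113; Granite Transit 0.2539; Harbor Youth 0.0906; Ashcroft Arts 0.2566.
Unrounded shares: Bellamy Nutrition 1,890,938.81; North Literacy 732,167.90; Granite Transit 1,669,960.64; Harbor Youth 595,813.72; Ashcroft Arts 1,687,118.92.
Rounded to nearest $100: Bellamy Nutrition $1,890,900; North Literacy $732,200; Granite Transit $1,670,000; Harbor Youth $595,800; Ashcroft Arts $1,687,100. Sum = $6,576,000.
No rounding difference to absorb.

Bellamy Nutrition: $1,890,900; North Literacy: $732,200; Granite Transit: $1,670,000; Harbor Youth: $595,800; Ashcroft Arts: $1,687,100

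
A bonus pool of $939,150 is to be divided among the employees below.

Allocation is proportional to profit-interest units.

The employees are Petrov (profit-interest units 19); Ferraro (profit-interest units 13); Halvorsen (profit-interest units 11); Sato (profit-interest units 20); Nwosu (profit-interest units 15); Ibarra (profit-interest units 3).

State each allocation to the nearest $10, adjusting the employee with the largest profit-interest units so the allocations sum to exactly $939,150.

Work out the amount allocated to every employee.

Profit-interest units total: 19 + 13 + 11 + 20 + 15 + 3 = 81.
Pro-rata amounts: Petrov 220,294.44; Ferraro 150,727.78; Halvorsen 127,538.89; Sato 231,888.89; Nwosu 173,916.67; Ibarra 34,783.33.
At nearest $10: Petrov $220,290; Ferraro $150,730; Halvorsen $127,540; Sato $231,890; Nwosu $173,920; Ibarra $34,780. Sum = $939,150.
No rounding difference to absorb.

Petrov: $220,290 | Ferraro: $150,730 | Halvorsen: $127,540 | Sato: $231,890 | Nwosu: $173,920 | Ibarra: $34,780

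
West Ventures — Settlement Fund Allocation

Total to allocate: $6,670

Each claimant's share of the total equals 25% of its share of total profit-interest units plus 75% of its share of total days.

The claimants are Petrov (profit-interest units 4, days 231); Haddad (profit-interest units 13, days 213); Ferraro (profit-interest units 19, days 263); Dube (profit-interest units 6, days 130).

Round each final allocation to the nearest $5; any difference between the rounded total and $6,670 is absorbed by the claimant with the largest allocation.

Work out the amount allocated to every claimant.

Totals — profit-interest units 42, days 837.
Blended shares (25% profit-interest units + 75% days): Petrov 0.2308; Haddad 0.2682; Ferraro 0.3488; Dube 0.1522.
Pro-rata amounts: Petrov 1,539.43; Haddad 1,789.17; Ferraro 2,326.22; Dube 1,015.19.
After rounding ($5): Petrov $1,540; Haddad $1,790; Ferraro $2,325; Dube $1,015. Sum = $6,670.
Rounded total matches; no reconciliation needed.

Petrov: $1,540; Haddad: $1,790; Ferraro: $2,325; Dube: $1,015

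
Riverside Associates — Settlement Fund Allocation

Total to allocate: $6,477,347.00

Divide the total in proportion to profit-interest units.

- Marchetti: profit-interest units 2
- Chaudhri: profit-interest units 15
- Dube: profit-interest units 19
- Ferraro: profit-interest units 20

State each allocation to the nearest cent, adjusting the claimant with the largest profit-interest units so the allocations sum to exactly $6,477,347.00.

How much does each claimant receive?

Marchetti: $231,333.82 | Chaudhri: $1,735,003.66 | Dube: $2,197,671.30 | Ferraro: $2,313,338.22

Combined profit-interest units = 2 + 15 + 19 + 20 = 56.
Proportional shares: Marchetti 231,333.8214; Chaudhri 1,735,003.6607; Dube 2,197,671.3036; Ferraro 2,313,338.2143.
Rounded to nearest cent: Marchetti $231,333.82; Chaudhri $1,735,003.66; Dube $2,197,671.30; Ferraro $2,313,338.21. Sum = $6,477,346.99.
Difference $6,477,347.00 − $6,477,346.99 = +$0.01 applied to largest profit-interest units (Ferraro): Ferraro becomes $2,313,338.22.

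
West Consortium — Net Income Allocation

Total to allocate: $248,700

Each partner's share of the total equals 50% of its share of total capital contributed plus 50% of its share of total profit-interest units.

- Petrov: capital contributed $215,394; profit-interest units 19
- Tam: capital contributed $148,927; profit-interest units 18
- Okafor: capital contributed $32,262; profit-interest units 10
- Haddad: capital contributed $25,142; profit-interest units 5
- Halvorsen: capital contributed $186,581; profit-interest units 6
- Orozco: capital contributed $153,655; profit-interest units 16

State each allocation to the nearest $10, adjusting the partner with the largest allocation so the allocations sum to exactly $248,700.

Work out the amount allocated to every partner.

Capital contributed total 761,961; profit-interest units total 74.
Combined weights (50% capital contributed + 50% profit-interest units): Petrov 0.2697; Tam 0.2193; Okafor 0.0887; Haddad 0.0503; Halvorsen 0.1630; Orozco 0.2089.
Unrounded shares: Petrov 67,079.43; Tam 54,551.79; Okafor 22,069.13; Haddad 12,505.13; Halvorsen 40,531.95; Orozco 51,962.57.
Rounded to nearest $10: Petrov $67,080; Tam $54,550; Okafor $22,070; Haddad $12,510; Halvorsen $40,530; Orozco $51,960. Sum = $248,700.
Sum already equals the total — no adjustment.

Petrov: $67,080 · Tam: $54,550 · Okafor: $22,070 · Haddad: $12,510 · Halvorsen: $40,530 · Orozco: $51,960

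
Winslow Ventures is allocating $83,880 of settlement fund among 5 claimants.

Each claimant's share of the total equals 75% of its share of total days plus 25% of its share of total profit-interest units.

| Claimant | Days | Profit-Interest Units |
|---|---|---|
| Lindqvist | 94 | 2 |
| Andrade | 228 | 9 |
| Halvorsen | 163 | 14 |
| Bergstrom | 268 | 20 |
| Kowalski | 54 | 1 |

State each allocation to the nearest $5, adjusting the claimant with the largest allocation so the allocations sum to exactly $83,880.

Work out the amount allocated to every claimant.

Days total 807; profit-interest units total 46.
Combined weights (75% days + 25% profit-interest units): Lindqvist 0.0982; Andrade 0.2608; Halvorsen 0.2276; Bergstrom 0.3578; Kowalski 0.0556.
Proportional shares: Lindqvist 8,239.55; Andrade 21,876.66; Halvorsen 19,088.90; Bergstrom 30,009.44; Kowalski 4,665.46.
Rounded to nearest $5: Lindqvist $8,240; Andrade $21,875; Halvorsen $19,090; Bergstrom $30,010; Kowalski $4,665. Sum = $83,880.
No rounding difference to absorb.

Lindqvist: $8,240; Andrade: $21,875; Halvorsen: $19,090; Bergstrom: $30,010; Kowalski: $4,665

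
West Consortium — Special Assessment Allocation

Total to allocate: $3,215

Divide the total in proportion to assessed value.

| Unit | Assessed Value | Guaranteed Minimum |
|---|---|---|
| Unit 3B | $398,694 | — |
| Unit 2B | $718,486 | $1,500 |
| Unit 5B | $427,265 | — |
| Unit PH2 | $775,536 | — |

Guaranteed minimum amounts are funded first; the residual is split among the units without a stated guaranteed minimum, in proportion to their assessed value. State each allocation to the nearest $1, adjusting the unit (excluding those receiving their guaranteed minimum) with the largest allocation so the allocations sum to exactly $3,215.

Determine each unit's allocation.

Guaranteed amounts: Unit 2B $1,500. Remaining pool $1,715.
Remaining pool split over remaining assessed value 1,601,495: Unit 3B 426.95 → $427; Unit 5B 457.55 → $458; Unit PH2 830.502 → $831.
Rounding difference −$1 applied to Unit PH2 → $830.

Unit 3B: $427 · Unit 2B: $1,500 · Unit 5B: $458 · Unit PH2: $830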